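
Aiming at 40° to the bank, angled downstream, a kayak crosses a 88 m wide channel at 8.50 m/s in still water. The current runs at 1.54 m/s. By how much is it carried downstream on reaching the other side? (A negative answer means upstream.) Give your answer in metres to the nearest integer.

130 m

Perpendicular speed = 5.464 m/s; crossing time = 88 / 5.464 = 16.106 s.
Net downstream speed = 8.051 m/s.
Drift = 8.051 × 16.106 = 129.678 m (downstream).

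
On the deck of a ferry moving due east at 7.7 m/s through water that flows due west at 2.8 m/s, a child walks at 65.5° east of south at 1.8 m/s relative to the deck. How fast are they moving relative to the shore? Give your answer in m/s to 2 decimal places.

6.58 m/s

In east/north components (m/s): child relative to ferry = (1.638, -0.746); ferry relative to water = (7.700, 0.000); water relative to ground = (-2.800, 0.000).
Sum = (6.538, -0.746) m/s.
Speed = |(6.538, -0.746)| = 6.580 m/s.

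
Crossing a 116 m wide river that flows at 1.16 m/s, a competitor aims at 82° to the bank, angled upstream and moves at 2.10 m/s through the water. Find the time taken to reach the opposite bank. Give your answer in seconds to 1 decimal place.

55.8 s

The component of the competitor's velocity perpendicular to the bank is 2.10 × sin 82° = 2.080 m/s.
The flow acts along the bank and has no component across it.
Time = 116 / 2.080 = 55.781 s.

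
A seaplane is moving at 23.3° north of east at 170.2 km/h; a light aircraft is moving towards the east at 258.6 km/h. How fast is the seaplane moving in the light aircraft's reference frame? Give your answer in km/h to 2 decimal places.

Taking east as x and north as y: seaplane velocity = (156.320, 67.322) km/h; light aircraft velocity = (258.600, 0.000) km/h.
Velocity of seaplane relative to light aircraft = (156.320, 67.322) − (258.600, 0.000) = (-102.280, 67.322) km/h.
Magnitude = |(-102.280, 67.322)| = 122.448 km/h.

122.45 km/h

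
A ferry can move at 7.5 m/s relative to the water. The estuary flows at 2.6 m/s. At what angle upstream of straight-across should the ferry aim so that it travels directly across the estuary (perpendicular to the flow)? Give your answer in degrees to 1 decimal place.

To cancel the current, the upstream component of the ferry's velocity must equal the flow: 7.5 sin θ = 2.6.
sin θ = 2.6 / 7.5 = 0.3467.
θ = arcsin(0.3467) = 20.284°.

20.3°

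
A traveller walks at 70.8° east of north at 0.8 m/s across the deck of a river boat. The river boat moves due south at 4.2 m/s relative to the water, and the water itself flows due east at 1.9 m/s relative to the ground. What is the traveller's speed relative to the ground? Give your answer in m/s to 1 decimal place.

In east/north components (m/s): traveller relative to river boat = (0.756, 0.263); river boat relative to water = (0.000, -4.200); water relative to ground = (1.900, 0.000).
Sum = (2.656, -3.937) m/s.
Speed = |(2.656, -3.937)| = 4.749 m/s.

4.7 m/s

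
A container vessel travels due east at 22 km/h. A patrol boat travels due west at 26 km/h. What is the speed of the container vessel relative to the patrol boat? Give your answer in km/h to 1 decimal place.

48.0 km/h

Taking east as x and north as y: container vessel velocity = (22.000, 0.000) km/h; patrol boat velocity = (-26.000, 0.000) km/h.
Velocity of container vessel relative to patrol boat = (22.000, 0.000) − (-26.000, 0.000) = (48.000, 0.000) km/h.
Magnitude = |(48.000, 0.000)| = 48.000 km/h.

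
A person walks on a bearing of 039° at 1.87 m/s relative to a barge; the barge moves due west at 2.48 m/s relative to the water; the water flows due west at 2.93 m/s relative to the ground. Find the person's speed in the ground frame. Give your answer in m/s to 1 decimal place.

4.5 m/s

In east/north components (m/s): person relative to barge = (1.177, 1.453); barge relative to water = (-2.480, 0.000); water relative to ground = (-2.930, 0.000).
Sum = (-4.233, 1.453) m/s.
Speed = |(-4.233, 1.453)| = 4.476 m/s.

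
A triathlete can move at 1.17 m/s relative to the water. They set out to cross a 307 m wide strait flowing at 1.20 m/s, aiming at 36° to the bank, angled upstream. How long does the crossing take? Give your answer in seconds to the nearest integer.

The component of the triathlete's velocity perpendicular to the bank is 1.17 × sin 36° = 0.688 m/s.
The flow acts along the bank and has no component across it.
Time = 307 / 0.688 = 446.410 s.

446 s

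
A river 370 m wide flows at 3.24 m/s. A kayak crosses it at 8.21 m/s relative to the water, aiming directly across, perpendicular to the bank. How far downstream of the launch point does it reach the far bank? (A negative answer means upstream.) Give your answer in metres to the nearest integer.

146 m

Perpendicular speed = 8.210 m/s; crossing time = 370 / 8.210 = 45.067 s.
Net downstream speed = 3.240 m/s.
Drift = 3.240 × 45.067 = 146.017 m (downstream).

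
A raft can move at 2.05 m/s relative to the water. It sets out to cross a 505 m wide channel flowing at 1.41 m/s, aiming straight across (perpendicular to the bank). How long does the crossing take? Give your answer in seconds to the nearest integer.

The component of the raft's velocity perpendicular to the bank is 2.05 m/s.
Only the cross-stream component determines the crossing time; the current contributes nothing perpendicular to the bank.
Time = 505 / 2.050 = 246.341 s.

246 s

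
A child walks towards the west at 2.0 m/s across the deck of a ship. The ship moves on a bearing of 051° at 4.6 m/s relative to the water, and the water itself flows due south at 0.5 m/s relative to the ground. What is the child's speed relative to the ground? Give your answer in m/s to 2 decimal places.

In east/north components (m/s): child relative to ship = (-2.000, 0.000); ship relative to water = (3.575, 2.895); water relative to ground = (0.000, -0.500).
Sum = (1.575, 2.395) m/s.
Speed = |(1.575, 2.395)| = 2.866 m/s.

2.87 m/s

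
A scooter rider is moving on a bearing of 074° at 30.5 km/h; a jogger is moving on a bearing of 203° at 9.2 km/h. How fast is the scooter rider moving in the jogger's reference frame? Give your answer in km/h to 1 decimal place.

37.0 km/h

Taking east as x and north as y: scooter rider velocity = (29.318, 8.407) km/h; jogger velocity = (-3.595, -8.469) km/h.
Velocity of scooter rider relative to jogger = (29.318, 8.407) − (-3.595, -8.469) = (32.913, 16.876) km/h.
Magnitude = |(32.913, 16.876)| = 36.987 km/h.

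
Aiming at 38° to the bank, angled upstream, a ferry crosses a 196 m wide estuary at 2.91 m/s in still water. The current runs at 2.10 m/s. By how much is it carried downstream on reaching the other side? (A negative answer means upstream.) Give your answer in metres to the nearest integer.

-21 m

Perpendicular speed = 1.792 m/s; crossing time = 196 / 1.792 = 109.401 s.
Net downstream speed = -0.193 m/s.
Drift = -0.193 × 109.401 = -21.127 m (upstream).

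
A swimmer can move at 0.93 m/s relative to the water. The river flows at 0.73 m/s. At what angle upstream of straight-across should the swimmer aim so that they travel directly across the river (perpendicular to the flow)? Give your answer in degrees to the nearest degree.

52°

To cancel the current, the upstream component of the swimmer's velocity must equal the flow: 0.93 sin θ = 0.73.
sin θ = 0.73 / 0.93 = 0.7849.
θ = arcsin(0.7849) = 51.716°.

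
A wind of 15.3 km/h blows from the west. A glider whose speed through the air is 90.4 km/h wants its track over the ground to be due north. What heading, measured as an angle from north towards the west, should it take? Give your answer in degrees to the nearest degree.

The wind pushes perpendicular to the desired track; the heading must have a component into the wind equal to 15.3 km/h: 90.4 sin θ = 15.3.
sin θ = 0.1692, so θ = 9.744°.

10°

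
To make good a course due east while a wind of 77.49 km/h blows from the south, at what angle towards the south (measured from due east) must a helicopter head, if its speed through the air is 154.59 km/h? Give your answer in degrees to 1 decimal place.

The wind pushes perpendicular to the desired track; the heading must have a component into the wind equal to 77.49 km/h: 154.59 sin θ = 77.49.
sin θ = 0.5013, so θ = 30.083°.

30.1°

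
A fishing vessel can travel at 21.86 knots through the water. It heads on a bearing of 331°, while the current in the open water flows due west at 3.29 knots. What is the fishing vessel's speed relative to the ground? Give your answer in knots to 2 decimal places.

23.63 knots

Taking east as x and north as y: velocity relative to the water = (-10.598, 19.119) knots; the water relative to ground = (-3.290, 0.000) knots.
Velocity relative to ground = (-10.598, 19.119) + (-3.290, 0.000) = (-13.888, 19.119) knots.
Speed = |(-13.888, 19.119)| = 23.631 knots.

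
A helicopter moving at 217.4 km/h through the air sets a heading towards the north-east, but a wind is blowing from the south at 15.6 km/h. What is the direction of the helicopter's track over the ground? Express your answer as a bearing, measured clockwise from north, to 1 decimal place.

Taking east as x and north as y: velocity relative to the air = (153.725, 153.725) km/h; the air relative to ground = (0.000, 15.600) km/h.
Velocity relative to ground = (153.725, 153.725) + (0.000, 15.600) = (153.725, 169.325) km/h.
Bearing = atan2(153.73, 169.33) = 42.24° clockwise from north.

042.2°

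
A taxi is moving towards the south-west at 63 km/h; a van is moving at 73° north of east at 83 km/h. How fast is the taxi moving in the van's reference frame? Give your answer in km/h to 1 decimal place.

Taking east as x and north as y: taxi velocity = (-44.548, -44.548) km/h; van velocity = (24.267, 79.373) km/h.
Velocity of taxi relative to van = (-44.548, -44.548) − (24.267, 79.373) = (-68.815, -123.921) km/h.
Magnitude = |(-68.815, -123.921)| = 141.746 km/h.

141.7 km/h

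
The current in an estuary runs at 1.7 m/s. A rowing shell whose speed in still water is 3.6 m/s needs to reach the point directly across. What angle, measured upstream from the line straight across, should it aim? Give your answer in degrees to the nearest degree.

To cancel the current, the upstream component of the rowing shell's velocity must equal the flow: 3.6 sin θ = 1.7.
sin θ = 1.7 / 3.6 = 0.4722.
θ = arcsin(0.4722) = 28.179°.

28°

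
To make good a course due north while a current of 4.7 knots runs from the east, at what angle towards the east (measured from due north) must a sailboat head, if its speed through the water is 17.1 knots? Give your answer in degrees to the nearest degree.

16°

The current pushes perpendicular to the desired track; the heading must have a component into the current equal to 4.7 knots: 17.1 sin θ = 4.7.
sin θ = 0.2749, so θ = 15.953°.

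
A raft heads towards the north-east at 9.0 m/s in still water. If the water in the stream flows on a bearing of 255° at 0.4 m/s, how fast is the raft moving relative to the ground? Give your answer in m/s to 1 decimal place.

8.7 m/s

Taking east as x and north as y: velocity relative to the water = (6.364, 6.364) m/s; the water relative to ground = (-0.386, -0.104) m/s.
Velocity relative to ground = (6.364, 6.364) + (-0.386, -0.104) = (5.978, 6.260) m/s.
Speed = |(5.978, 6.260)| = 8.656 m/s.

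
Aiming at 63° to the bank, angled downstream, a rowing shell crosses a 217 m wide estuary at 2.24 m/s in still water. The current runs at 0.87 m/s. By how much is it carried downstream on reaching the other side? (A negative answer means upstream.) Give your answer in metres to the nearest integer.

Perpendicular speed = 1.996 m/s; crossing time = 217 / 1.996 = 108.725 s.
Net downstream speed = 1.887 m/s.
Drift = 1.887 × 108.725 = 205.158 m (downstream).

205 m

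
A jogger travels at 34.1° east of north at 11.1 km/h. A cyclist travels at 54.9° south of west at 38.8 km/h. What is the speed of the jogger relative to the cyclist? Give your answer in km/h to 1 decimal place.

Taking east as x and north as y: jogger velocity = (6.223, 9.191) km/h; cyclist velocity = (-22.310, -31.744) km/h.
Velocity of jogger relative to cyclist = (6.223, 9.191) − (-22.310, -31.744) = (28.533, 40.936) km/h.
Magnitude = |(28.533, 40.936)| = 49.899 km/h.

49.9 km/h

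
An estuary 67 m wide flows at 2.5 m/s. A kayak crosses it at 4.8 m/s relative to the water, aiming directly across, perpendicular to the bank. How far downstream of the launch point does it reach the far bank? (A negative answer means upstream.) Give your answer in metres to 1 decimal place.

Perpendicular speed = 4.800 m/s; crossing time = 67 / 4.800 = 13.958 s.
Net downstream speed = 2.500 m/s.
Drift = 2.500 × 13.958 = 34.896 m (downstream).

34.9 m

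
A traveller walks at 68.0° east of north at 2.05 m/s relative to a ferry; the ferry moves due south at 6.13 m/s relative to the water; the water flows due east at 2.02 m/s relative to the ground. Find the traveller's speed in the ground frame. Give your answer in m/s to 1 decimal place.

6.6 m/s

In east/north components (m/s): traveller relative to ferry = (1.901, 0.768); ferry relative to water = (0.000, -6.130); water relative to ground = (2.020, 0.000).
Sum = (3.921, -5.362) m/s.
Speed = |(3.921, -5.362)| = 6.643 m/s.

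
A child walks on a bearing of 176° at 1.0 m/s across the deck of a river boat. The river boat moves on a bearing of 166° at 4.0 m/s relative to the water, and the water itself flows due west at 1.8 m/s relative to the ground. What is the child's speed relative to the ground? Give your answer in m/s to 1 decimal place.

In east/north components (m/s): child relative to river boat = (0.070, -0.998); river boat relative to water = (0.968, -3.881); water relative to ground = (-1.800, 0.000).
Sum = (-0.763, -4.879) m/s.
Speed = |(-0.763, -4.879)| = 4.938 m/s.

4.9 m/s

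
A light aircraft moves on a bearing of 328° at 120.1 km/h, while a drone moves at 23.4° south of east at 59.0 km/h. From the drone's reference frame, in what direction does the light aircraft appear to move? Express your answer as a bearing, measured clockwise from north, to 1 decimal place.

Taking east as x and north as y: light aircraft velocity = (-63.643, 101.851) km/h; drone velocity = (54.148, -23.432) km/h.
Velocity of light aircraft relative to drone = (-63.643, 101.851) − (54.148, -23.432) = (-117.791, 125.282) km/h.
Bearing = atan2(-117.79, 125.28) = 316.77° clockwise from north.

316.8°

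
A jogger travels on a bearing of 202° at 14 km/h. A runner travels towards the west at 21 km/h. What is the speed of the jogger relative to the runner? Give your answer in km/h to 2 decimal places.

Taking east as x and north as y: jogger velocity = (-5.244, -12.981) km/h; runner velocity = (-21.000, 0.000) km/h.
Velocity of jogger relative to runner = (-5.244, -12.981) − (-21.000, 0.000) = (15.756, -12.981) km/h.
Magnitude = |(15.756, -12.981)| = 20.414 km/h.

20.41 km/h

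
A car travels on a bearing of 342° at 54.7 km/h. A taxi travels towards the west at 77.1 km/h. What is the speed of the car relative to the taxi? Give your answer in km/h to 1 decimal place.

Taking east as x and north as y: car velocity = (-16.903, 52.023) km/h; taxi velocity = (-77.100, 0.000) km/h.
Velocity of car relative to taxi = (-16.903, 52.023) − (-77.100, 0.000) = (60.197, 52.023) km/h.
Magnitude = |(60.197, 52.023)| = 79.561 km/h.

79.6 km/h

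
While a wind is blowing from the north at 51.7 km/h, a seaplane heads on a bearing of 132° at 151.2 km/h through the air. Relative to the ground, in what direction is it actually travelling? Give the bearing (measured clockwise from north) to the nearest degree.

144°

Taking east as x and north as y: velocity relative to the air = (112.363, -101.173) km/h; the air relative to ground = (0.000, -51.700) km/h.
Velocity relative to ground = (112.363, -101.173) + (0.000, -51.700) = (112.363, -152.873) km/h.
Bearing = atan2(112.36, -152.87) = 143.68° clockwise from north.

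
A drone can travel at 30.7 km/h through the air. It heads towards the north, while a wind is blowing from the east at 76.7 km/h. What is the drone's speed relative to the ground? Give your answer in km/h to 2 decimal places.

Taking east as x and north as y: velocity relative to the air = (0.000, 30.700) km/h; the air relative to ground = (-76.700, 0.000) km/h.
Velocity relative to ground = (0.000, 30.700) + (-76.700, 0.000) = (-76.700, 30.700) km/h.
Speed = |(-76.700, 30.700)| = 82.616 km/h.

82.62 km/h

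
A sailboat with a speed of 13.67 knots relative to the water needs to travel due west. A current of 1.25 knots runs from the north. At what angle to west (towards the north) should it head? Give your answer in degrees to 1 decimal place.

5.2°

The current pushes perpendicular to the desired track; the heading must have a component into the current equal to 1.25 knots: 13.67 sin θ = 1.25.
sin θ = 0.0914, so θ = 5.247°.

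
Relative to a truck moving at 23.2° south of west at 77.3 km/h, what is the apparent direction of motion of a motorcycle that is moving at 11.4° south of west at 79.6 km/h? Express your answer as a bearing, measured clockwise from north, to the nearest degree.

Taking east as x and north as y: motorcycle velocity = (-78.030, -15.734) km/h; truck velocity = (-71.049, -30.452) km/h.
Velocity of motorcycle relative to truck = (-78.030, -15.734) − (-71.049, -30.452) = (-6.980, 14.718) km/h.
Bearing = atan2(-6.98, 14.72) = 334.63° clockwise from north.

335°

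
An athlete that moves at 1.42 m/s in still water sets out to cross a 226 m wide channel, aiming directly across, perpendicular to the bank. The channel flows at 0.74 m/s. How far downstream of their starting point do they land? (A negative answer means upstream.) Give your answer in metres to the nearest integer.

Perpendicular speed = 1.420 m/s; crossing time = 226 / 1.420 = 159.155 s.
Net downstream speed = 0.740 m/s.
Drift = 0.740 × 159.155 = 117.775 m (downstream).

118 m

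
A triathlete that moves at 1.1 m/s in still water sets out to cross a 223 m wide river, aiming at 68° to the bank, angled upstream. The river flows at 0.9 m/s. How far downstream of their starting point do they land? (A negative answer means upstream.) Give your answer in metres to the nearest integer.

107 m

Perpendicular speed = 1.020 m/s; crossing time = 223 / 1.020 = 218.648 s.
Net downstream speed = 0.488 m/s.
Drift = 0.488 × 218.648 = 106.686 m (downstream).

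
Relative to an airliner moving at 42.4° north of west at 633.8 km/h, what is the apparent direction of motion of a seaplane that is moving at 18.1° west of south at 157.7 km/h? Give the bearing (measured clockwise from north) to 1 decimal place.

144.0°

Taking east as x and north as y: seaplane velocity = (-48.994, -149.896) km/h; airliner velocity = (-468.033, 427.373) km/h.
Velocity of seaplane relative to airliner = (-48.994, -149.896) − (-468.033, 427.373) = (419.039, -577.269) km/h.
Bearing = atan2(419.04, -577.27) = 144.02° clockwise from north.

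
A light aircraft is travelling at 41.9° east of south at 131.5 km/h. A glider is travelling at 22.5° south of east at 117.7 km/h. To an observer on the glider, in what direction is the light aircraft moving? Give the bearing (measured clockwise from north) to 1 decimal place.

201.6°

Taking east as x and north as y: light aircraft velocity = (87.820, -97.877) km/h; glider velocity = (108.741, -45.042) km/h.
Velocity of light aircraft relative to glider = (87.820, -97.877) − (108.741, -45.042) = (-20.921, -52.835) km/h.
Bearing = atan2(-20.92, -52.84) = 201.60° clockwise from north.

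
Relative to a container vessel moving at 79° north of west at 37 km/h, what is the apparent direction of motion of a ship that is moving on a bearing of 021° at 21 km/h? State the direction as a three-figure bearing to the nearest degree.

Taking east as x and north as y: ship velocity = (7.526, 19.605) km/h; container vessel velocity = (-7.060, 36.320) km/h.
Velocity of ship relative to container vessel = (7.526, 19.605) − (-7.060, 36.320) = (14.586, -16.715) km/h.
Bearing = atan2(14.59, -16.72) = 138.89° clockwise from north.

139°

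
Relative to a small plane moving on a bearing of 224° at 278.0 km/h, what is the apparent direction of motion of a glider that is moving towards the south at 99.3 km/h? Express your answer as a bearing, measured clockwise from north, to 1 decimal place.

062.5°

Taking east as x and north as y: glider velocity = (0.000, -99.300) km/h; small plane velocity = (-193.115, -199.976) km/h.
Velocity of glider relative to small plane = (0.000, -99.300) − (-193.115, -199.976) = (193.115, 100.676) km/h.
Bearing = atan2(193.12, 100.68) = 62.47° clockwise from north.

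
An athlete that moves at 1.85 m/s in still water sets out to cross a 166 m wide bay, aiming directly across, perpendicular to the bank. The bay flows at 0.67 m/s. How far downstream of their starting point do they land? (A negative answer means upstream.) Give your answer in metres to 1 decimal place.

60.1 m

Perpendicular speed = 1.850 m/s; crossing time = 166 / 1.850 = 89.730 s.
Net downstream speed = 0.670 m/s.
Drift = 0.670 × 89.730 = 60.119 m (downstream).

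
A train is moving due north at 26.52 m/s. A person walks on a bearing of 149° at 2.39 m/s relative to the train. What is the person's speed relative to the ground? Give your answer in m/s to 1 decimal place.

Taking east as x and north as y: train velocity = (0.000, 26.520) m/s; person velocity relative to train = (1.231, -2.049) m/s.
Velocity relative to ground = (0.000, 26.520) + (1.231, -2.049) = (1.231, 24.471) m/s.
Speed = |(1.231, 24.471)| = 24.502 m/s.

24.5 m/s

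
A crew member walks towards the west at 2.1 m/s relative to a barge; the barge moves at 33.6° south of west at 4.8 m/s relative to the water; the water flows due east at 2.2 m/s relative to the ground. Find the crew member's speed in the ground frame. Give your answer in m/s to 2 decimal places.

4.72 m/s

In east/north components (m/s): crew member relative to barge = (-2.100, 0.000); barge relative to water = (-3.998, -2.656); water relative to ground = (2.200, 0.000).
Sum = (-3.898, -2.656) m/s.
Speed = |(-3.898, -2.656)| = 4.717 m/s.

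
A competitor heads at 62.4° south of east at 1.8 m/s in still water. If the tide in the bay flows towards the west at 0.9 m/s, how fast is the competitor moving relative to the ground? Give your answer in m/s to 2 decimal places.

Taking east as x and north as y: velocity relative to the water = (0.834, -1.595) m/s; the water relative to ground = (-0.900, 0.000) m/s.
Velocity relative to ground = (0.834, -1.595) + (-0.900, 0.000) = (-0.066, -1.595) m/s.
Speed = |(-0.066, -1.595)| = 1.597 m/s.

1.60 m/s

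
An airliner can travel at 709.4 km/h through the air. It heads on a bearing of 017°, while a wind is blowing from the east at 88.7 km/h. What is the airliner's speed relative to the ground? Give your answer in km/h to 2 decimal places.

Taking east as x and north as y: velocity relative to the air = (207.408, 678.403) km/h; the air relative to ground = (-88.700, 0.000) km/h.
Velocity relative to ground = (207.408, 678.403) + (-88.700, 0.000) = (118.708, 678.403) km/h.
Speed = |(118.708, 678.403)| = 688.710 km/h.

688.71 km/h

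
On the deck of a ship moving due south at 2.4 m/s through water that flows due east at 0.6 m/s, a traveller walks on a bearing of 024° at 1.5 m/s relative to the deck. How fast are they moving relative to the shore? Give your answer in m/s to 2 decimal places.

1.59 m/s

In east/north components (m/s): traveller relative to ship = (0.610, 1.370); ship relative to water = (0.000, -2.400); water relative to ground = (0.600, 0.000).
Sum = (1.210, -1.030) m/s.
Speed = |(1.210, -1.030)| = 1.589 m/s.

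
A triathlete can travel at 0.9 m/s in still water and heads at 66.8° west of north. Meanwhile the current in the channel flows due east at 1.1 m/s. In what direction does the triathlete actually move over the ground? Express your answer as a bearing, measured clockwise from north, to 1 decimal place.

037.6°

Taking east as x and north as y: velocity relative to the water = (-0.827, 0.355) m/s; the water relative to ground = (1.100, 0.000) m/s.
Velocity relative to ground = (-0.827, 0.355) + (1.100, 0.000) = (0.273, 0.355) m/s.
Bearing = atan2(0.27, 0.35) = 37.57° clockwise from north.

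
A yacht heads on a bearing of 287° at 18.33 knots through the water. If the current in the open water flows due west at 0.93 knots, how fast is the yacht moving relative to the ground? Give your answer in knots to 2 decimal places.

19.22 knots

Taking east as x and north as y: velocity relative to the water = (-17.529, 5.359) knots; the water relative to ground = (-0.930, 0.000) knots.
Velocity relative to ground = (-17.529, 5.359) + (-0.930, 0.000) = (-18.459, 5.359) knots.
Speed = |(-18.459, 5.359)| = 19.221 knots.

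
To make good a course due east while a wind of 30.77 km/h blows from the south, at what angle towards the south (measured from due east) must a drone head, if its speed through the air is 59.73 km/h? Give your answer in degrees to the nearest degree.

The wind pushes perpendicular to the desired track; the heading must have a component into the wind equal to 30.77 km/h: 59.73 sin θ = 30.77.
sin θ = 0.5152, so θ = 31.008°.

31°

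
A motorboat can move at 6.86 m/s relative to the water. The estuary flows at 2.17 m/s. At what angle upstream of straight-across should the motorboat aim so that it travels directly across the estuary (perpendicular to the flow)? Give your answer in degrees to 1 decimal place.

To cancel the current, the upstream component of the motorboat's velocity must equal the flow: 6.86 sin θ = 2.17.
sin θ = 2.17 / 6.86 = 0.3163.
θ = arcsin(0.3163) = 18.441°.

18.4°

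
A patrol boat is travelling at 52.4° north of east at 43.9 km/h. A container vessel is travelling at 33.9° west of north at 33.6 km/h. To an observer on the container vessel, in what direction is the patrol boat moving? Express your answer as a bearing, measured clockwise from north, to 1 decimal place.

Taking east as x and north as y: patrol boat velocity = (26.785, 34.782) km/h; container vessel velocity = (-18.740, 27.888) km/h.
Velocity of patrol boat relative to container vessel = (26.785, 34.782) − (-18.740, 27.888) = (45.526, 6.893) km/h.
Bearing = atan2(45.53, 6.89) = 81.39° clockwise from north.

081.4°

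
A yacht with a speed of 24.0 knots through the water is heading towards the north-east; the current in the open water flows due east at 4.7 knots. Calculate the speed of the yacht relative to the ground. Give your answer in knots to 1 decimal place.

27.5 knots

Taking east as x and north as y: velocity relative to the water = (16.971, 16.971) knots; the water relative to ground = (4.700, 0.000) knots.
Velocity relative to ground = (16.971, 16.971) + (4.700, 0.000) = (21.671, 16.971) knots.
Speed = |(21.671, 16.971)| = 27.525 knots.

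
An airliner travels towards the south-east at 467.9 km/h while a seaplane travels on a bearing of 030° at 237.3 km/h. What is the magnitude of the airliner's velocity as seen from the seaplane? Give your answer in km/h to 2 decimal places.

576.82 km/h

Taking east as x and north as y: airliner velocity = (330.855, -330.855) km/h; seaplane velocity = (118.650, 205.508) km/h.
Velocity of airliner relative to seaplane = (330.855, -330.855) − (118.650, 205.508) = (212.205, -536.363) km/h.
Magnitude = |(212.205, -536.363)| = 576.816 km/h.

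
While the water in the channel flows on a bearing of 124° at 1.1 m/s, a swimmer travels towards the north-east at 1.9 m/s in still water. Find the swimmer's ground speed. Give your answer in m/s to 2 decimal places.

2.37 m/s

Taking east as x and north as y: velocity relative to the water = (1.344, 1.344) m/s; the water relative to ground = (0.912, -0.615) m/s.
Velocity relative to ground = (1.344, 1.344) + (0.912, -0.615) = (2.255, 0.728) m/s.
Speed = |(2.255, 0.728)| = 2.370 m/s.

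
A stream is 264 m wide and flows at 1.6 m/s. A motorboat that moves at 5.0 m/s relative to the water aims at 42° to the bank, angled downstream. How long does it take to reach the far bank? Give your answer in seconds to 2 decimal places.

78.91 s

The component of the motorboat's velocity perpendicular to the bank is 5.0 × sin 42° = 3.346 m/s.
The current is parallel to the bank, so it does not affect the crossing time.
Time = 264 / 3.346 = 78.908 s.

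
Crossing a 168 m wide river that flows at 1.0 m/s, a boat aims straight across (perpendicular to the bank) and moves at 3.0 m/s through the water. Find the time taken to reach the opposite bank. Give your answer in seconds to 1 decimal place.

The component of the boat's velocity perpendicular to the bank is 3.0 m/s.
Only the cross-stream component determines the crossing time; the current contributes nothing perpendicular to the bank.
Time = 168 / 3.000 = 56.000 s.

56.0 s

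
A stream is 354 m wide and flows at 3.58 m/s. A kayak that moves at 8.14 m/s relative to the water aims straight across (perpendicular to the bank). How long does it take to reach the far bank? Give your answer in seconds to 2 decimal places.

The component of the kayak's velocity perpendicular to the bank is 8.14 m/s.
The flow acts along the bank and has no component across it.
Time = 354 / 8.140 = 43.489 s.

43.49 s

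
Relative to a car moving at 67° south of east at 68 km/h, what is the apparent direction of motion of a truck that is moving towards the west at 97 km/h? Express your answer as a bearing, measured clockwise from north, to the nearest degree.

297°

Taking east as x and north as y: truck velocity = (-97.000, 0.000) km/h; car velocity = (26.570, -62.594) km/h.
Velocity of truck relative to car = (-97.000, 0.000) − (26.570, -62.594) = (-123.570, 62.594) km/h.
Bearing = atan2(-123.57, 62.59) = 296.86° clockwise from north.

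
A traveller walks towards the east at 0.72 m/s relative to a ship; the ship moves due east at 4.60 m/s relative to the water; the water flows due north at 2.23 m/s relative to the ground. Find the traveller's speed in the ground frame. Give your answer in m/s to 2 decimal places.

5.77 m/s

In east/north components (m/s): traveller relative to ship = (0.720, 0.000); ship relative to water = (4.600, 0.000); water relative to ground = (0.000, 2.230).
Sum = (5.320, 2.230) m/s.
Speed = |(5.320, 2.230)| = 5.768 m/s.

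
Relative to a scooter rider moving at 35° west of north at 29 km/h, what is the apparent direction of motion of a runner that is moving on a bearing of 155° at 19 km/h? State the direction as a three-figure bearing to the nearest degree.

Taking east as x and north as y: runner velocity = (8.030, -17.220) km/h; scooter rider velocity = (-16.634, 23.755) km/h.
Velocity of runner relative to scooter rider = (8.030, -17.220) − (-16.634, 23.755) = (24.663, -40.975) km/h.
Bearing = atan2(24.66, -40.98) = 148.96° clockwise from north.

149°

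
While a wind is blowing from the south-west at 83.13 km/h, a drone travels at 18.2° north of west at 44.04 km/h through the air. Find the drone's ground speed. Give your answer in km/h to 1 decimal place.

Taking east as x and north as y: velocity relative to the air = (-41.837, 13.755) km/h; the air relative to ground = (58.782, 58.782) km/h.
Velocity relative to ground = (-41.837, 13.755) + (58.782, 58.782) = (16.945, 72.537) km/h.
Speed = |(16.945, 72.537)| = 74.490 km/h.

74.5 km/h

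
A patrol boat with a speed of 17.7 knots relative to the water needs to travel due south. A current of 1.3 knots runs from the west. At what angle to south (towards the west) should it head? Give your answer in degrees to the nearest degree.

4°

The current pushes perpendicular to the desired track; the heading must have a component into the current equal to 1.3 knots: 17.7 sin θ = 1.3.
sin θ = 0.0734, so θ = 4.212°.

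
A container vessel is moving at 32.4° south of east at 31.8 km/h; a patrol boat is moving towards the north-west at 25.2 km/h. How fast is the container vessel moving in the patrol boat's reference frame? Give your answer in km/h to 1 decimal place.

Taking east as x and north as y: container vessel velocity = (26.850, -17.039) km/h; patrol boat velocity = (-17.819, 17.819) km/h.
Velocity of container vessel relative to patrol boat = (26.850, -17.039) − (-17.819, 17.819) = (44.669, -34.858) km/h.
Magnitude = |(44.669, -34.858)| = 56.660 km/h.

56.7 km/h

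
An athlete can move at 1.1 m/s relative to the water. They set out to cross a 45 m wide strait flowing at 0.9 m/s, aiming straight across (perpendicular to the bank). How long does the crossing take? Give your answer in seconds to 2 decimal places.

The component of the athlete's velocity perpendicular to the bank is 1.1 m/s.
Only the cross-stream component determines the crossing time; the current contributes nothing perpendicular to the bank.
Time = 45 / 1.100 = 40.909 s.

40.91 s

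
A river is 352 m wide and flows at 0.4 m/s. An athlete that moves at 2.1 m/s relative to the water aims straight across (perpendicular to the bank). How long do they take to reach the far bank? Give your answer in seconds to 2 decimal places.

167.62 s

The component of the athlete's velocity perpendicular to the bank is 2.1 m/s.
Only the cross-stream component determines the crossing time; the current contributes nothing perpendicular to the bank.
Time = 352 / 2.100 = 167.619 s.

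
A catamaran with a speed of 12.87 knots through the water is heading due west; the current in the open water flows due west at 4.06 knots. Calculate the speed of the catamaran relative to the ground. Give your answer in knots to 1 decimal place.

Taking east as x and north as y: velocity relative to the water = (-12.870, 0.000) knots; the water relative to ground = (-4.060, 0.000) knots.
Velocity relative to ground = (-12.870, 0.000) + (-4.060, 0.000) = (-16.930, 0.000) knots.
Speed = |(-16.930, 0.000)| = 16.930 knots.

16.9 knots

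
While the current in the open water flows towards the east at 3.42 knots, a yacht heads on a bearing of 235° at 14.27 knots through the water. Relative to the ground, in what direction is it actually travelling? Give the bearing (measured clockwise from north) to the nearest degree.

Taking east as x and north as y: velocity relative to the water = (-11.689, -8.185) knots; the water relative to ground = (3.420, 0.000) knots.
Velocity relative to ground = (-11.689, -8.185) + (3.420, 0.000) = (-8.269, -8.185) knots.
Bearing = atan2(-8.27, -8.18) = 225.29° clockwise from north.

225°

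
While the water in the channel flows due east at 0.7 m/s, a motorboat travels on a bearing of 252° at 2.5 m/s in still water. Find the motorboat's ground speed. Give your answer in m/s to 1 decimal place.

1.8 m/s

Taking east as x and north as y: velocity relative to the water = (-2.378, -0.773) m/s; the water relative to ground = (0.700, 0.000) m/s.
Velocity relative to ground = (-2.378, -0.773) + (0.700, 0.000) = (-1.678, -0.773) m/s.
Speed = |(-1.678, -0.773)| = 1.847 m/s.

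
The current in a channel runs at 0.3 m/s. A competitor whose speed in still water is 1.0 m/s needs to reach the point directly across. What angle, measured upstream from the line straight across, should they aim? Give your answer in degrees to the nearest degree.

To cancel the current, the upstream component of the competitor's velocity must equal the flow: 1.0 sin θ = 0.3.
sin θ = 0.3 / 1.0 = 0.3000.
θ = arcsin(0.3000) = 17.458°.

17°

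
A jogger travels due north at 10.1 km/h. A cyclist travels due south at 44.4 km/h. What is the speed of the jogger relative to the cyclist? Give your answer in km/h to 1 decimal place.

Taking east as x and north as y: jogger velocity = (0.000, 10.100) km/h; cyclist velocity = (0.000, -44.400) km/h.
Velocity of jogger relative to cyclist = (0.000, 10.100) − (0.000, -44.400) = (0.000, 54.500) km/h.
Magnitude = |(0.000, 54.500)| = 54.500 km/h.

54.5 km/h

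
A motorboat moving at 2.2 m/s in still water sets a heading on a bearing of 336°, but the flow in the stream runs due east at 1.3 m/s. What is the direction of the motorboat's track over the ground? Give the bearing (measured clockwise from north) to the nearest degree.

011°

Taking east as x and north as y: velocity relative to the water = (-0.895, 2.010) m/s; the water relative to ground = (1.300, 0.000) m/s.
Velocity relative to ground = (-0.895, 2.010) + (1.300, 0.000) = (0.405, 2.010) m/s.
Bearing = atan2(0.41, 2.01) = 11.40° clockwise from north.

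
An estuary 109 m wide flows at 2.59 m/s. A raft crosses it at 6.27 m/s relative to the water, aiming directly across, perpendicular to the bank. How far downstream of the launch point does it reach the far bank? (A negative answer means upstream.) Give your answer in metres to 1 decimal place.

45.0 m

Perpendicular speed = 6.270 m/s; crossing time = 109 / 6.270 = 17.384 s.
Net downstream speed = 2.590 m/s.
Drift = 2.590 × 17.384 = 45.026 m (downstream).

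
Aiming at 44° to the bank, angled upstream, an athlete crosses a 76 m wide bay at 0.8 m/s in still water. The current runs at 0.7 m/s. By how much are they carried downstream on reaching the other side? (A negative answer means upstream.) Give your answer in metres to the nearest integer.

17 m

Perpendicular speed = 0.556 m/s; crossing time = 76 / 0.556 = 136.758 s.
Net downstream speed = 0.125 m/s.
Drift = 0.125 × 136.758 = 17.030 m (downstream).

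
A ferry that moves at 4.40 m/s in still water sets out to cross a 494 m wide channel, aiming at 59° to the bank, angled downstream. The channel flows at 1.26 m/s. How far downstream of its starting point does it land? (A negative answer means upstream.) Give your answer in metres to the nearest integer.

462 m

Perpendicular speed = 3.772 m/s; crossing time = 494 / 3.772 = 130.981 s.
Net downstream speed = 3.526 m/s.
Drift = 3.526 × 130.981 = 461.861 m (downstream).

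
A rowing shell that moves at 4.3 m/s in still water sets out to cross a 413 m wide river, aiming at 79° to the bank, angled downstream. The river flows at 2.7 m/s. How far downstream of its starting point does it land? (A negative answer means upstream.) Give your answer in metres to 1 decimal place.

344.5 m

Perpendicular speed = 4.221 m/s; crossing time = 413 / 4.221 = 97.844 s.
Net downstream speed = 3.520 m/s.
Drift = 3.520 × 97.844 = 344.458 m (downstream).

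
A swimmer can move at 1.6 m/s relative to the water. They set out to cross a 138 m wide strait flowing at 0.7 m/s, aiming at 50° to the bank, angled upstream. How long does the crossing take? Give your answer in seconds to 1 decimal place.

112.6 s

The component of the swimmer's velocity perpendicular to the bank is 1.6 × sin 50° = 1.226 m/s.
The flow acts along the bank and has no component across it.
Time = 138 / 1.226 = 112.591 s.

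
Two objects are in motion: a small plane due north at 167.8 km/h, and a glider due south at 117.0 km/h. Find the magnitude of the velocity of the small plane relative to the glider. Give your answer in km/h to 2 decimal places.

Taking east as x and north as y: small plane velocity = (0.000, 167.800) km/h; glider velocity = (0.000, -117.000) km/h.
Velocity of small plane relative to glider = (0.000, 167.800) − (0.000, -117.000) = (0.000, 284.800) km/h.
Magnitude = |(0.000, 284.800)| = 284.800 km/h.

284.80 km/h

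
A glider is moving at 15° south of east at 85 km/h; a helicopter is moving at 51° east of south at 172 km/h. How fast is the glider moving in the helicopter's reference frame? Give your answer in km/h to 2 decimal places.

Taking east as x and north as y: glider velocity = (82.104, -22.000) km/h; helicopter velocity = (133.669, -108.243) km/h.
Velocity of glider relative to helicopter = (82.104, -22.000) − (133.669, -108.243) = (-51.565, 86.243) km/h.
Magnitude = |(-51.565, 86.243)| = 100.483 km/h.

100.48 km/h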